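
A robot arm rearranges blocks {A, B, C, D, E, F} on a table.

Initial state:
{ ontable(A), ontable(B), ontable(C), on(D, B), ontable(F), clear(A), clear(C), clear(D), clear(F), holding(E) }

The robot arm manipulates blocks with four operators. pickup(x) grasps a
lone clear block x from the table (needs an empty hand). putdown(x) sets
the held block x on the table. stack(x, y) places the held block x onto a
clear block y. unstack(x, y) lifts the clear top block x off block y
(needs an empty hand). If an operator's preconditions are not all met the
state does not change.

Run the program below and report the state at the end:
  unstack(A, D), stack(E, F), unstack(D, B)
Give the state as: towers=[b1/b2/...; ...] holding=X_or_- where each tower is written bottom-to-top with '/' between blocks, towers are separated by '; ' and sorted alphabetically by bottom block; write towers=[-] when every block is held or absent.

towers=[A; B; C; F/E] holding=D

step 1 (unstack(A, D)) [no-op]: towers=[A; B/D; C; F] holding=E
step 2 (stack(E, F)): towers=[A; B/D; C; F/E] holding=-
step 3 (unstack(D, B)): towers=[A; B; C; F/E] holding=D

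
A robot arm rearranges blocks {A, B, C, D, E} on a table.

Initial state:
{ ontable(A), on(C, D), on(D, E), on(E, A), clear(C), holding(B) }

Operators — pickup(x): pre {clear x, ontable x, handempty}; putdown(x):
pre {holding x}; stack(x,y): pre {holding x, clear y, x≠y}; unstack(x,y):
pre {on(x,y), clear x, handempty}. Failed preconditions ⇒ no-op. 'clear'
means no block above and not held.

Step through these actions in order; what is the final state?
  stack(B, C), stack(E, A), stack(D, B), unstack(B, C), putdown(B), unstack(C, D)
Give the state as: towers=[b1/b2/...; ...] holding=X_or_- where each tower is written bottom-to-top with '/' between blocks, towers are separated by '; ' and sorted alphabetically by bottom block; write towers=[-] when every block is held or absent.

towers=[A/E/D; B] holding=C

step 1 (stack(B, C)): towers=[A/E/D/C/B] holding=-
step 2 (stack(E, A)) [no-op]: towers=[A/E/D/C/B] holding=-
step 3 (stack(D, B)) [no-op]: towers=[A/E/D/C/B] holding=-
step 4 (unstack(B, C)): towers=[A/E/D/C] holding=B
step 5 (putdown(B)): towers=[A/E/D/C; B] holding=-
step 6 (unstack(C, D)): towers=[A/E/D; B] holding=C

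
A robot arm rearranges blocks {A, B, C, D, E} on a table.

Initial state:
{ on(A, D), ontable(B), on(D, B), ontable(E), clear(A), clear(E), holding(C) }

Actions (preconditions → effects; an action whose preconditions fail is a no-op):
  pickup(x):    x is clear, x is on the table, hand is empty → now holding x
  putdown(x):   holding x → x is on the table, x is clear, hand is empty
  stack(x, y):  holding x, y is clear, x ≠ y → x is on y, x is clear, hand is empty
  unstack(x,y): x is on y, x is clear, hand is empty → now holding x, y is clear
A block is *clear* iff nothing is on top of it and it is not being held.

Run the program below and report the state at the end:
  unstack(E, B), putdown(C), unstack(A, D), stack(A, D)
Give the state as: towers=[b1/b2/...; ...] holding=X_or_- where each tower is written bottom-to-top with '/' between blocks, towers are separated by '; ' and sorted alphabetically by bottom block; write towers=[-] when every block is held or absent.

step 1 (unstack(E, B)) [no-op]: towers=[B/D/A; E] holding=C
step 2 (putdown(C)): towers=[B/D/A; C; E] holding=-
step 3 (unstack(A, D)): towers=[B/D; C; E] holding=A
step 4 (stack(A, D)): towers=[B/D/A; C; E] holding=-

towers=[B/D/A; C; E] holding=-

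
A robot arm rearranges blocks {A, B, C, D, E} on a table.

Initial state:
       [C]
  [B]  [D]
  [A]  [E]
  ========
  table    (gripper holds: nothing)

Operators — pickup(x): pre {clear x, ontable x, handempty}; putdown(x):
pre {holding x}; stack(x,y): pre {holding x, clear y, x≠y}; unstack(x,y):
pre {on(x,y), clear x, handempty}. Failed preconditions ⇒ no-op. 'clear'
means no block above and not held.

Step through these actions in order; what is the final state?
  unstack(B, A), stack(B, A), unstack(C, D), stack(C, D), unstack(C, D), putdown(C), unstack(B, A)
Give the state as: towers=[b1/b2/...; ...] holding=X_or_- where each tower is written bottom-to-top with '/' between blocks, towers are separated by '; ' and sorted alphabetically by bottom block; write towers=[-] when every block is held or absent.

step 1 (unstack(B, A)): towers=[A; E/D/C] holding=B
step 2 (stack(B, A)): towers=[A/B; E/D/C] holding=-
step 3 (unstack(C, D)): towers=[A/B; E/D] holding=C
step 4 (stack(C, D)): towers=[A/B; E/D/C] holding=-
step 5 (unstack(C, D)): towers=[A/B; E/D] holding=C
step 6 (putdown(C)): towers=[A/B; C; E/D] holding=-
step 7 (unstack(B, A)): towers=[A; C; E/D] holding=B

towers=[A; C; E/D] holding=B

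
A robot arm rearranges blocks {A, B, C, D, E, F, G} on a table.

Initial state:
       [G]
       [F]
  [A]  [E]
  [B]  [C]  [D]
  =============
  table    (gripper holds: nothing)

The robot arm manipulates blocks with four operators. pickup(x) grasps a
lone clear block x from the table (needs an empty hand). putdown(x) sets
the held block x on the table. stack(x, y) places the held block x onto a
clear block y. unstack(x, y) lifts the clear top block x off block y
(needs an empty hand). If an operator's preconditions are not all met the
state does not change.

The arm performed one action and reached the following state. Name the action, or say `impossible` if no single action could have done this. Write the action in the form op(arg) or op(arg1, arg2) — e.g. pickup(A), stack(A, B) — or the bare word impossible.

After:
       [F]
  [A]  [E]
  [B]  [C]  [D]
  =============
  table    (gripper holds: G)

unstack(G, F)

target: towers=[B/A; C/E/F; D] holding=G
     unstack(G, F) → towers=[B/A; C/E/F; D] holding=G  ← match
         pickup(D) → towers=[B/A; C/E/F/G] holding=D
     unstack(A, B) → towers=[B; C/E/F/G; D] holding=A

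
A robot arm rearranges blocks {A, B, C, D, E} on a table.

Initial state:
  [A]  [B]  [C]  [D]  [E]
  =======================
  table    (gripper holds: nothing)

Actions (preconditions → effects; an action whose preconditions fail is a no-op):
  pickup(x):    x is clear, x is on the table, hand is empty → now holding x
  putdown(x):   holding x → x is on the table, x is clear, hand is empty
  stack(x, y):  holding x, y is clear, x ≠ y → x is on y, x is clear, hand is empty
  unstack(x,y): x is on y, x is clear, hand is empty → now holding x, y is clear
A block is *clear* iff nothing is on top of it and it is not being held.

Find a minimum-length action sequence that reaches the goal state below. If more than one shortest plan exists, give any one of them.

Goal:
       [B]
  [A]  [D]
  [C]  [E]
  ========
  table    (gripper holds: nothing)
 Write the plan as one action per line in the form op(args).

step 1 (pickup(D)): towers=[A; B; C; E] holding=D
step 2 (stack(D, E)): towers=[A; B; C; E/D] holding=-
step 3 (pickup(B)): towers=[A; C; E/D] holding=B
step 4 (stack(B, D)): towers=[A; C; E/D/B] holding=-
step 5 (pickup(A)): towers=[C; E/D/B] holding=A
step 6 (stack(A, C)): towers=[C/A; E/D/B] holding=-
goal check: towers=[C/A; E/D/B] holding=- — reached (length 6, optimal by BFS)

pickup(D)
stack(D, E)
pickup(B)
stack(B, D)
pickup(A)
stack(A, C)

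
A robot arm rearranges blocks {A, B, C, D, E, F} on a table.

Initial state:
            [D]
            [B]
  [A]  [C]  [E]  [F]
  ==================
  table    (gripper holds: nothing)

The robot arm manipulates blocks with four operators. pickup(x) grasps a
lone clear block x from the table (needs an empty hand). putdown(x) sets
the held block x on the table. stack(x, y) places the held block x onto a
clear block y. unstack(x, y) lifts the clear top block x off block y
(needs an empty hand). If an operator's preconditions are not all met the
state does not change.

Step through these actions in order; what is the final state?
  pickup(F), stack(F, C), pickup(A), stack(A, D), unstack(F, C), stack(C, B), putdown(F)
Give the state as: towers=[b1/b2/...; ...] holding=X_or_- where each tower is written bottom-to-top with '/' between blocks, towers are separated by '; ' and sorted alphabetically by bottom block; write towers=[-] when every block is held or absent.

towers=[C; E/B/D/A; F] holding=-

step 1 (pickup(F)): towers=[A; C; E/B/D] holding=F
step 2 (stack(F, C)): towers=[A; C/F; E/B/D] holding=-
step 3 (pickup(A)): towers=[C/F; E/B/D] holding=A
step 4 (stack(A, D)): towers=[C/F; E/B/D/A] holding=-
step 5 (unstack(F, C)): towers=[C; E/B/D/A] holding=F
step 6 (stack(C, B)) [no-op]: towers=[C; E/B/D/A] holding=F
step 7 (putdown(F)): towers=[C; E/B/D/A; F] holding=-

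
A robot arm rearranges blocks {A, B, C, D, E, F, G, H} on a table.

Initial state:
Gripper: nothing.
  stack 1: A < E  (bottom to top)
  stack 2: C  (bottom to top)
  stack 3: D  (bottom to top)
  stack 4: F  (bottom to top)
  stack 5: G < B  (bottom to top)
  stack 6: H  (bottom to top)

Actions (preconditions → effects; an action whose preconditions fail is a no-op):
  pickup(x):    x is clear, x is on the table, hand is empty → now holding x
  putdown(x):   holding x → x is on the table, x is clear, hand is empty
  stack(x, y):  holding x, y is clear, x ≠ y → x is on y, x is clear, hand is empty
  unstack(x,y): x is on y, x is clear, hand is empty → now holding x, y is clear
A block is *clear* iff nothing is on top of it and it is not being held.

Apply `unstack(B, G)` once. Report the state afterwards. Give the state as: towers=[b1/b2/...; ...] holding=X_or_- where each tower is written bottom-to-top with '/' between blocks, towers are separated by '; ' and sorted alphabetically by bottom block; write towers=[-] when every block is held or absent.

towers=[A/E; C; D; F; G; H] holding=B

before: towers=[A/E; C; D; F; G/B; H] holding=-
pre[unstack(B, G)]: on(B,G) yes, clear(B) yes, handempty yes
all met → apply unstack(B, G)
after:  towers=[A/E; C; D; F; G; H] holding=B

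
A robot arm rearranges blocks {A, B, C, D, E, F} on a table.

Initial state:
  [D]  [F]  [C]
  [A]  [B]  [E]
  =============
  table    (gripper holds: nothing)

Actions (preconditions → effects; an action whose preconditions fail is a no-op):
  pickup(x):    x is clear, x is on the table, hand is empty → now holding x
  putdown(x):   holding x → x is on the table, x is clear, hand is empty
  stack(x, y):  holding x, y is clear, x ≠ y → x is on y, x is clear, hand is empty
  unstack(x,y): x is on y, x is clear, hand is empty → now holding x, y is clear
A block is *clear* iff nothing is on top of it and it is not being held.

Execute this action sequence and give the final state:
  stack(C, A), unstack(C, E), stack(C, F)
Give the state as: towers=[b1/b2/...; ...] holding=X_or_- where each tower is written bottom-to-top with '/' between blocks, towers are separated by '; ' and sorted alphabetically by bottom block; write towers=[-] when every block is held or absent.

step 1 (stack(C, A)) [no-op]: towers=[A/D; B/F; E/C] holding=-
step 2 (unstack(C, E)): towers=[A/D; B/F; E] holding=C
step 3 (stack(C, F)): towers=[A/D; B/F/C; E] holding=-

towers=[A/D; B/F/C; E] holding=-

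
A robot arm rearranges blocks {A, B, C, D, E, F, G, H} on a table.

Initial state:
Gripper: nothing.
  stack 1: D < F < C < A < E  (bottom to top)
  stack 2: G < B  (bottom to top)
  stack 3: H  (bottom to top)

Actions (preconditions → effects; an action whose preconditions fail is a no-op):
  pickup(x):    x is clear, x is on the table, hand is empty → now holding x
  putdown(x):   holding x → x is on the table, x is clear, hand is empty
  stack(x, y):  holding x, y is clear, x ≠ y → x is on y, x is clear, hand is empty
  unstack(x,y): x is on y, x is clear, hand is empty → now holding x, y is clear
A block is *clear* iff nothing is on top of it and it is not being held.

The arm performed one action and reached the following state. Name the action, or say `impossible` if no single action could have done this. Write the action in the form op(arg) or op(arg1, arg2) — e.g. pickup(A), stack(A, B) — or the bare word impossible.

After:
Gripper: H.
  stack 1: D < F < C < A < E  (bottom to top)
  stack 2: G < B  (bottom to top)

target: towers=[D/F/C/A/E; G/B] holding=H
     unstack(E, A) → towers=[D/F/C/A; G/B; H] holding=E
         pickup(H) → towers=[D/F/C/A/E; G/B] holding=H  ← match
     unstack(B, G) → towers=[D/F/C/A/E; G; H] holding=B

pickup(H)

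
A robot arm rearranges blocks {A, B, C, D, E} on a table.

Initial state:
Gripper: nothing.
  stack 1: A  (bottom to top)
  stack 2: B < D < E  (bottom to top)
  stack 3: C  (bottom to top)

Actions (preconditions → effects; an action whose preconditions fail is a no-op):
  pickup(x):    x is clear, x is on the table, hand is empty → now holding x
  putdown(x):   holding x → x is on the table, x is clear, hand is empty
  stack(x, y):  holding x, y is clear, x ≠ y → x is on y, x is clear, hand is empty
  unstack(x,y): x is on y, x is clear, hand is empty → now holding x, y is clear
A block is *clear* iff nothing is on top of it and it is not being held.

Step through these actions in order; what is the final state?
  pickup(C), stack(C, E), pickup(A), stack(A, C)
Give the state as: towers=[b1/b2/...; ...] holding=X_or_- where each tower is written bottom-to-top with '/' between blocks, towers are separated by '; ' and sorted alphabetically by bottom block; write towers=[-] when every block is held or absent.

step 1 (pickup(C)): towers=[A; B/D/E] holding=C
step 2 (stack(C, E)): towers=[A; B/D/E/C] holding=-
step 3 (pickup(A)): towers=[B/D/E/C] holding=A
step 4 (stack(A, C)): towers=[B/D/E/C/A] holding=-

towers=[B/D/E/C/A] holding=-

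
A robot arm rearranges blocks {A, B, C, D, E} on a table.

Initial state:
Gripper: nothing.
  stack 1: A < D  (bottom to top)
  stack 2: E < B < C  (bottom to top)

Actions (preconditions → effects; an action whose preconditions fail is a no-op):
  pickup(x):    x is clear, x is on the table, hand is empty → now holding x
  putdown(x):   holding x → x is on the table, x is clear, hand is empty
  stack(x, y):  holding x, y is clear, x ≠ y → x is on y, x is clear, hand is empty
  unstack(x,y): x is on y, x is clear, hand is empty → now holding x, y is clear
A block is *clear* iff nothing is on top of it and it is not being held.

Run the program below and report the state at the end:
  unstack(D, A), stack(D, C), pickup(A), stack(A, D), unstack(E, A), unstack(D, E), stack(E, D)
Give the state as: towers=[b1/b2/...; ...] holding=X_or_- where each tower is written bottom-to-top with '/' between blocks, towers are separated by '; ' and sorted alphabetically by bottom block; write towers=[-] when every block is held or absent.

towers=[E/B/C/D/A] holding=-

step 1 (unstack(D, A)): towers=[A; E/B/C] holding=D
step 2 (stack(D, C)): towers=[A; E/B/C/D] holding=-
step 3 (pickup(A)): towers=[E/B/C/D] holding=A
step 4 (stack(A, D)): towers=[E/B/C/D/A] holding=-
step 5 (unstack(E, A)) [no-op]: towers=[E/B/C/D/A] holding=-
step 6 (unstack(D, E)) [no-op]: towers=[E/B/C/D/A] holding=-
step 7 (stack(E, D)) [no-op]: towers=[E/B/C/D/A] holding=-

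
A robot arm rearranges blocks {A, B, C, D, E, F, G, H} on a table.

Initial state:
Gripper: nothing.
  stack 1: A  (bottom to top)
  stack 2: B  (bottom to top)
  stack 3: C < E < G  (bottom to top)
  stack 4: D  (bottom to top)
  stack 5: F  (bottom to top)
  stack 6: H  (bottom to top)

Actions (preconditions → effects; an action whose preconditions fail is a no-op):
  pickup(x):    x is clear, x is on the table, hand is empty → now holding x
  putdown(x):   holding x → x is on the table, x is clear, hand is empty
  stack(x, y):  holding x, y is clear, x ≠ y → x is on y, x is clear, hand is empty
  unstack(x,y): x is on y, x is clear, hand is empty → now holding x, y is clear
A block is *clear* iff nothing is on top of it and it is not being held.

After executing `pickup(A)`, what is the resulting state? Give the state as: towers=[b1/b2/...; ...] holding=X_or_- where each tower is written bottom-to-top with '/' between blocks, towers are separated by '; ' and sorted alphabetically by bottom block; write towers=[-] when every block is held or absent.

towers=[B; C/E/G; D; F; H] holding=A

before: towers=[A; B; C/E/G; D; F; H] holding=-
pre[pickup(A)]: clear(A) yes, ontable(A) yes, handempty yes
all met → apply pickup(A)
after:  towers=[B; C/E/G; D; F; H] holding=A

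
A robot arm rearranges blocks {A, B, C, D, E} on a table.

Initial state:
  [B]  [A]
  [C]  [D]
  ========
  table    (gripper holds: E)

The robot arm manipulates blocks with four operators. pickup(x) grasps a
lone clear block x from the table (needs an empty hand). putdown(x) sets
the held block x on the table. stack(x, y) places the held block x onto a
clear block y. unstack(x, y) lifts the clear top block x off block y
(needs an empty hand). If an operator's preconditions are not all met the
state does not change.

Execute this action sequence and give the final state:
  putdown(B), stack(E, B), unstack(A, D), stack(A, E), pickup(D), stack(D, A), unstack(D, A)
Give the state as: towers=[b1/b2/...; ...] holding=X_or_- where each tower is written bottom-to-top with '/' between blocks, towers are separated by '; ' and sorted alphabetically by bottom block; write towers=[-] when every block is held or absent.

towers=[C/B/E/A] holding=D

step 1 (putdown(B)) [no-op]: towers=[C/B; D/A] holding=E
step 2 (stack(E, B)): towers=[C/B/E; D/A] holding=-
step 3 (unstack(A, D)): towers=[C/B/E; D] holding=A
step 4 (stack(A, E)): towers=[C/B/E/A; D] holding=-
step 5 (pickup(D)): towers=[C/B/E/A] holding=D
step 6 (stack(D, A)): towers=[C/B/E/A/D] holding=-
step 7 (unstack(D, A)): towers=[C/B/E/A] holding=D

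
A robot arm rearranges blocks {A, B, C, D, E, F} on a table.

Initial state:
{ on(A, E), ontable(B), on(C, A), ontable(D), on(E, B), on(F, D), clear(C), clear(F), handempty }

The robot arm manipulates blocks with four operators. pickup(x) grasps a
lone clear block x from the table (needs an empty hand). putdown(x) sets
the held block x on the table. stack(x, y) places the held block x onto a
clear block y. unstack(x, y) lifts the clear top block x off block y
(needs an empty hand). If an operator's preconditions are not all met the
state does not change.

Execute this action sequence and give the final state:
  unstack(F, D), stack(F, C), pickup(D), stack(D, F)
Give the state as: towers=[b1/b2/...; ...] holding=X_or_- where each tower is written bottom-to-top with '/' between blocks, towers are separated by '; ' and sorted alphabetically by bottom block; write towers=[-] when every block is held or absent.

step 1 (unstack(F, D)): towers=[B/E/A/C; D] holding=F
step 2 (stack(F, C)): towers=[B/E/A/C/F; D] holding=-
step 3 (pickup(D)): towers=[B/E/A/C/F] holding=D
step 4 (stack(D, F)): towers=[B/E/A/C/F/D] holding=-

towers=[B/E/A/C/F/D] holding=-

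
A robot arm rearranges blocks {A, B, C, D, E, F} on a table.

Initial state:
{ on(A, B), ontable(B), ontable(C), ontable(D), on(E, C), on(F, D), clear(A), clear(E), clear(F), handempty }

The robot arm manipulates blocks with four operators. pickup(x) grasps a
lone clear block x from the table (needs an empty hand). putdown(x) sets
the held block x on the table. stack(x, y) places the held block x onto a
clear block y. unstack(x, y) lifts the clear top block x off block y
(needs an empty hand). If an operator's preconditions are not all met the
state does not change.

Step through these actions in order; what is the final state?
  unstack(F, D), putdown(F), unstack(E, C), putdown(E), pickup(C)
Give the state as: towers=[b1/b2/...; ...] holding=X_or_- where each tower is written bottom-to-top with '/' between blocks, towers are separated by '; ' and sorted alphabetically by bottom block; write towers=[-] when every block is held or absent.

step 1 (unstack(F, D)): towers=[B/A; C/E; D] holding=F
step 2 (putdown(F)): towers=[B/A; C/E; D; F] holding=-
step 3 (unstack(E, C)): towers=[B/A; C; D; F] holding=E
step 4 (putdown(E)): towers=[B/A; C; D; E; F] holding=-
step 5 (pickup(C)): towers=[B/A; D; E; F] holding=C

towers=[B/A; D; E; F] holding=C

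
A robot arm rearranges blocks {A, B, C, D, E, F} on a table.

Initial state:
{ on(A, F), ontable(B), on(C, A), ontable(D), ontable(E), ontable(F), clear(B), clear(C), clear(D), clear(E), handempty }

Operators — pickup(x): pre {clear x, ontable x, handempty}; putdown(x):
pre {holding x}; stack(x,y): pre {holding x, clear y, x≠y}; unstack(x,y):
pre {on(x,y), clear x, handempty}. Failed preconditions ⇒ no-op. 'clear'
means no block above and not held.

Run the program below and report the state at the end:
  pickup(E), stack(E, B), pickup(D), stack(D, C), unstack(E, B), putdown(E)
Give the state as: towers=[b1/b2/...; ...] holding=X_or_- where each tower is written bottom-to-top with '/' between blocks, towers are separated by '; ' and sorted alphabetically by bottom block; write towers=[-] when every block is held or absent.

towers=[B; E; F/A/C/D] holding=-

step 1 (pickup(E)): towers=[B; D; F/A/C] holding=E
step 2 (stack(E, B)): towers=[B/E; D; F/A/C] holding=-
step 3 (pickup(D)): towers=[B/E; F/A/C] holding=D
step 4 (stack(D, C)): towers=[B/E; F/A/C/D] holding=-
step 5 (unstack(E, B)): towers=[B; F/A/C/D] holding=E
step 6 (putdown(E)): towers=[B; E; F/A/C/D] holding=-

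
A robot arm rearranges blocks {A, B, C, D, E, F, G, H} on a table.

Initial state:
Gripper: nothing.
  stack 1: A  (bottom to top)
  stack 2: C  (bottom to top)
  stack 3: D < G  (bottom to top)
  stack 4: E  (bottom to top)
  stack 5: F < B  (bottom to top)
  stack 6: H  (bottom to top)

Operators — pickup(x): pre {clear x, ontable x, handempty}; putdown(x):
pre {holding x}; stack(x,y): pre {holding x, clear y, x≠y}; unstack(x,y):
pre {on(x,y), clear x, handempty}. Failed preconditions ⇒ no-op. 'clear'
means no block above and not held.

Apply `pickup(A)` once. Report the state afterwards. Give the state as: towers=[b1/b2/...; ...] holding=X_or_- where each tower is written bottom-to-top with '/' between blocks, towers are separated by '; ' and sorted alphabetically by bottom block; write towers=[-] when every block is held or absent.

before: towers=[A; C; D/G; E; F/B; H] holding=-
pre[pickup(A)]: clear(A) ok, ontable(A) ok, handempty ok
all met → apply pickup(A)
after:  towers=[C; D/G; E; F/B; H] holding=A

towers=[C; D/G; E; F/B; H] holding=A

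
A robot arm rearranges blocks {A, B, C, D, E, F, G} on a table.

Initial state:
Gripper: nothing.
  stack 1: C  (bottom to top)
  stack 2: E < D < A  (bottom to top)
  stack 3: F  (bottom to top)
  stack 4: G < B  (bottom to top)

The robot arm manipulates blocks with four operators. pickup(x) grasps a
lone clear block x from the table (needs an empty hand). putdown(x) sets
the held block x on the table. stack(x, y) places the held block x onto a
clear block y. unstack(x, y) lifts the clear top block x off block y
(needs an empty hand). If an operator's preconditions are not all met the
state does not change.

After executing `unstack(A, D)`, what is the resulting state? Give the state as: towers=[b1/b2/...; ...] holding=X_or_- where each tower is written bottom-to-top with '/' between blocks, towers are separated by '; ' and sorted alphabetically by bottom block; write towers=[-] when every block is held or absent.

before: towers=[C; E/D/A; F; G/B] holding=-
pre[unstack(A, D)]: on(A,D) yes, clear(A) yes, handempty yes
all met → apply unstack(A, D)
after:  towers=[C; E/D; F; G/B] holding=A

towers=[C; E/D; F; G/B] holding=A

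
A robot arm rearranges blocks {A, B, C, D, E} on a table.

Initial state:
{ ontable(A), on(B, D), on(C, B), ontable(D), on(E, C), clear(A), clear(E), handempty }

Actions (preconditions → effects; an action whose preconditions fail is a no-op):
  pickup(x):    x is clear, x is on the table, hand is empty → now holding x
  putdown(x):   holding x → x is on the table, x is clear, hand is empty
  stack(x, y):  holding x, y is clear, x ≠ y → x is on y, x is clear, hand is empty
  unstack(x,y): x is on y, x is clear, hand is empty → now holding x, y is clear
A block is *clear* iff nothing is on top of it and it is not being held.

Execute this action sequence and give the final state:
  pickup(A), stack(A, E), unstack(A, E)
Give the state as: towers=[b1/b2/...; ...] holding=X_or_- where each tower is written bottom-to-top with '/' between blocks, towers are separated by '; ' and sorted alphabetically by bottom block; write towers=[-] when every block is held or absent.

step 1 (pickup(A)): towers=[D/B/C/E] holding=A
step 2 (stack(A, E)): towers=[D/B/C/E/A] holding=-
step 3 (unstack(A, E)): towers=[D/B/C/E] holding=A

towers=[D/B/C/E] holding=A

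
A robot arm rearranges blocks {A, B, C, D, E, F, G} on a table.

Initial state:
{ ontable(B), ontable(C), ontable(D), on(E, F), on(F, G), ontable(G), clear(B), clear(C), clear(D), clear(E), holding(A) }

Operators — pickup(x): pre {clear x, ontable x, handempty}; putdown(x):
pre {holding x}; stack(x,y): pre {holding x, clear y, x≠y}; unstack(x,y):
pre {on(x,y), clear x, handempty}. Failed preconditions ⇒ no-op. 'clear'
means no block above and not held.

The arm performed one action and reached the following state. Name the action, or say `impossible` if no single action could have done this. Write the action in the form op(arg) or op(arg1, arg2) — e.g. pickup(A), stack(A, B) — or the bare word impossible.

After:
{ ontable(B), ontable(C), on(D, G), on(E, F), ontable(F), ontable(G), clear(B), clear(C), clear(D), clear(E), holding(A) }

target: towers=[B; C; F/E; G/D] holding=A
        putdown(A) → towers=[A; B; C; D; G/F/E] holding=-
       stack(A, B) → towers=[B/A; C; D; G/F/E] holding=-
       stack(A, D) → towers=[B; C; D/A; G/F/E] holding=-
       stack(A, E) → towers=[B; C; D; G/F/E/A] holding=-
       stack(A, C) → towers=[B; C/A; D; G/F/E] holding=-
none of the 5 applicable actions match → impossible

impossible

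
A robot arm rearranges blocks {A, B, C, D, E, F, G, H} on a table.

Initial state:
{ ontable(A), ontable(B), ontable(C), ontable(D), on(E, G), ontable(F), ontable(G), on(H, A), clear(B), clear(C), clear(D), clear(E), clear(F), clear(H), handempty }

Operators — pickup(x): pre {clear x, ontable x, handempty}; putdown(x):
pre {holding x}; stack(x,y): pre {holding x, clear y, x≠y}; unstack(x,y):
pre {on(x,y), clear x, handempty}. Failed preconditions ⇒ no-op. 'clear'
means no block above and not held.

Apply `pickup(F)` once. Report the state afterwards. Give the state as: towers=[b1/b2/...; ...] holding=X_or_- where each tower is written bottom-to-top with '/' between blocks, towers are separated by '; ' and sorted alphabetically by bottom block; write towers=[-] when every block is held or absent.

towers=[A/H; B; C; D; G/E] holding=F

before: towers=[A/H; B; C; D; F; G/E] holding=-
pre[pickup(F)]: clear(F) yes, ontable(F) yes, handempty yes
all met → apply pickup(F)
after:  towers=[A/H; B; C; D; G/E] holding=F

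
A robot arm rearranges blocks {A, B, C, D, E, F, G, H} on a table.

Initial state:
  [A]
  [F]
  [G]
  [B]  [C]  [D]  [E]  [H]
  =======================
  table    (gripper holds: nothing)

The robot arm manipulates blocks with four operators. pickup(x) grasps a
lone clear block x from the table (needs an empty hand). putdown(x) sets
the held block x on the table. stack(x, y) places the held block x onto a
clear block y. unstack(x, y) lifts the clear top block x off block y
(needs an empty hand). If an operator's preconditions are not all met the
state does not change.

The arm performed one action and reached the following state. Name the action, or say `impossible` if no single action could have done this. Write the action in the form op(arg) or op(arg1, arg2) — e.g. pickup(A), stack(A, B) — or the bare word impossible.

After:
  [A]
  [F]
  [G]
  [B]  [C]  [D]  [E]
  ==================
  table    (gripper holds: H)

target: towers=[B/G/F/A; C; D; E] holding=H
     unstack(A, F) → towers=[B/G/F; C; D; E; H] holding=A
         pickup(E) → towers=[B/G/F/A; C; D; H] holding=E
         pickup(H) → towers=[B/G/F/A; C; D; E] holding=H  ← match
         pickup(D) → towers=[B/G/F/A; C; E; H] holding=D
         pickup(C) → towers=[B/G/F/A; D; E; H] holding=C

pickup(H)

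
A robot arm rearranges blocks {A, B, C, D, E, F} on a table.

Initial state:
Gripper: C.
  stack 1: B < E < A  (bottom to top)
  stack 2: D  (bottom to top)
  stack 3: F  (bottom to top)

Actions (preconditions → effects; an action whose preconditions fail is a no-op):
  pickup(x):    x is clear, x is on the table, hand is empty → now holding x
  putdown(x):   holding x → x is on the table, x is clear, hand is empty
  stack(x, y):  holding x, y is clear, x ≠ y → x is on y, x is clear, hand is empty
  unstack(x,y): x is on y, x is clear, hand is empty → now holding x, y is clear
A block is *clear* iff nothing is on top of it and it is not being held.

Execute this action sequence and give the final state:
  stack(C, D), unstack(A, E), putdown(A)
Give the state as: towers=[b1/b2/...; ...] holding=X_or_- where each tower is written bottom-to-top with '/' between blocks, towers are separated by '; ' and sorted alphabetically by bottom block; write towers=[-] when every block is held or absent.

towers=[A; B/E; D/C; F] holding=-

step 1 (stack(C, D)): towers=[B/E/A; D/C; F] holding=-
step 2 (unstack(A, E)): towers=[B/E; D/C; F] holding=A
step 3 (putdown(A)): towers=[A; B/E; D/C; F] holding=-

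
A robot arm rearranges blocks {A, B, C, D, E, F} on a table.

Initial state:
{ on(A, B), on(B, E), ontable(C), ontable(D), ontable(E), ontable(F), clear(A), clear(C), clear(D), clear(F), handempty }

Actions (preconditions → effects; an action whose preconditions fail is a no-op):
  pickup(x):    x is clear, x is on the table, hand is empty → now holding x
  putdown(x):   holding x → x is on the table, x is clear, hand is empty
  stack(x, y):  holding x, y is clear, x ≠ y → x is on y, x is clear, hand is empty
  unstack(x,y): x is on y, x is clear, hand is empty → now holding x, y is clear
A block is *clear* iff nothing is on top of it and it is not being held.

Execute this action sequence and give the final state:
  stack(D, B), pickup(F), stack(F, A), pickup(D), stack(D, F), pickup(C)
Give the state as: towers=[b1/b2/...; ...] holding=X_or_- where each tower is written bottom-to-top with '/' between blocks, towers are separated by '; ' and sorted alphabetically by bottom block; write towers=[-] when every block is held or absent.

step 1 (stack(D, B)) [no-op]: towers=[C; D; E/B/A; F] holding=-
step 2 (pickup(F)): towers=[C; D; E/B/A] holding=F
step 3 (stack(F, A)): towers=[C; D; E/B/A/F] holding=-
step 4 (pickup(D)): towers=[C; E/B/A/F] holding=D
step 5 (stack(D, F)): towers=[C; E/B/A/F/D] holding=-
step 6 (pickup(C)): towers=[E/B/A/F/D] holding=C

towers=[E/B/A/F/D] holding=C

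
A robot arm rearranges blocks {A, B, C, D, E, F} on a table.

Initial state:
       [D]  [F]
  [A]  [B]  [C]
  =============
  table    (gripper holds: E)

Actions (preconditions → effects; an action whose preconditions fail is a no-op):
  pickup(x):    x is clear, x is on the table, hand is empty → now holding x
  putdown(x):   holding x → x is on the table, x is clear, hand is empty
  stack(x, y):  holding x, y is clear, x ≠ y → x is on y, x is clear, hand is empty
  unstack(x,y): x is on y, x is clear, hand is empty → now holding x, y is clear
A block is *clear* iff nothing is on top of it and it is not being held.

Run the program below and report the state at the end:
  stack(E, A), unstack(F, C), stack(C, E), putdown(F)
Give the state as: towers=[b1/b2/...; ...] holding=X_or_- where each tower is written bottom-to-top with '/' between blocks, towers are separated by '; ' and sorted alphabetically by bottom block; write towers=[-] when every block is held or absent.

towers=[A/E; B/D; C; F] holding=-

step 1 (stack(E, A)): towers=[A/E; B/D; C/F] holding=-
step 2 (unstack(F, C)): towers=[A/E; B/D; C] holding=F
step 3 (stack(C, E)) [no-op]: towers=[A/E; B/D; C] holding=F
step 4 (putdown(F)): towers=[A/E; B/D; C; F] holding=-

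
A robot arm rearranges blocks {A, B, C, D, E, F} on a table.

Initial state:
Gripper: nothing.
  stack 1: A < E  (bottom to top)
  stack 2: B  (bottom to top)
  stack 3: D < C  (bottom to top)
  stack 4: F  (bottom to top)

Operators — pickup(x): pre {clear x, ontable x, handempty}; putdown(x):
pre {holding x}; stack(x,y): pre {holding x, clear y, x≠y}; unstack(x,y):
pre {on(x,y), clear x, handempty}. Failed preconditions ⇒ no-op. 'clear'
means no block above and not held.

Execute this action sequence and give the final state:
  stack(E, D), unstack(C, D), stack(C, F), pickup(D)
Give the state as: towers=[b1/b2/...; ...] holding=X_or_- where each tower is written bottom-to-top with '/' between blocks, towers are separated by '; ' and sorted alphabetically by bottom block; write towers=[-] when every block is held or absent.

towers=[A/E; B; F/C] holding=D

step 1 (stack(E, D)) [no-op]: towers=[A/E; B; D/C; F] holding=-
step 2 (unstack(C, D)): towers=[A/E; B; D; F] holding=C
step 3 (stack(C, F)): towers=[A/E; B; D; F/C] holding=-
step 4 (pickup(D)): towers=[A/E; B; F/C] holding=D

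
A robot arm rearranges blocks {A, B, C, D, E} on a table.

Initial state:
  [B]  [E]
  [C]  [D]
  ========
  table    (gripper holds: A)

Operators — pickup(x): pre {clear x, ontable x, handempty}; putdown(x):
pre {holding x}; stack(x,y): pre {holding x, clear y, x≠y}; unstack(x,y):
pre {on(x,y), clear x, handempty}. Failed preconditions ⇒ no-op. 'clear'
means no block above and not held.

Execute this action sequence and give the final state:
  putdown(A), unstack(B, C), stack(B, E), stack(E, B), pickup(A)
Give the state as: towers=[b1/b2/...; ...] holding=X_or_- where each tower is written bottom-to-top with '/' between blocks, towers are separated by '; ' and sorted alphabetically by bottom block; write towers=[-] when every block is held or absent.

towers=[C; D/E/B] holding=A

step 1 (putdown(A)): towers=[A; C/B; D/E] holding=-
step 2 (unstack(B, C)): towers=[A; C; D/E] holding=B
step 3 (stack(B, E)): towers=[A; C; D/E/B] holding=-
step 4 (stack(E, B)) [no-op]: towers=[A; C; D/E/B] holding=-
step 5 (pickup(A)): towers=[C; D/E/B] holding=A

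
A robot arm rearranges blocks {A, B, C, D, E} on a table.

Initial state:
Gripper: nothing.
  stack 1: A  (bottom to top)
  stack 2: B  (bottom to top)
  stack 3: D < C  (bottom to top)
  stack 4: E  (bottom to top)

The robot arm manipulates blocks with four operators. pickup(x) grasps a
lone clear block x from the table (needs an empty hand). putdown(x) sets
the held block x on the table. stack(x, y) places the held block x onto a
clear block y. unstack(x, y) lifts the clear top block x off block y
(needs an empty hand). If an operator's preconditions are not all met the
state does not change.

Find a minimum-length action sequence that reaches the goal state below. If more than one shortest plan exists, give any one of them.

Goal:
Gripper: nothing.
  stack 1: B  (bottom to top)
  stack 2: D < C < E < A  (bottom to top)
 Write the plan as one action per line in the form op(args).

pickup(E)
stack(E, C)
pickup(A)
stack(A, E)

step 1 (pickup(E)): towers=[A; B; D/C] holding=E
step 2 (stack(E, C)): towers=[A; B; D/C/E] holding=-
step 3 (pickup(A)): towers=[B; D/C/E] holding=A
step 4 (stack(A, E)): towers=[B; D/C/E/A] holding=-
goal check: towers=[B; D/C/E/A] holding=- — reached (length 4, optimal by BFS)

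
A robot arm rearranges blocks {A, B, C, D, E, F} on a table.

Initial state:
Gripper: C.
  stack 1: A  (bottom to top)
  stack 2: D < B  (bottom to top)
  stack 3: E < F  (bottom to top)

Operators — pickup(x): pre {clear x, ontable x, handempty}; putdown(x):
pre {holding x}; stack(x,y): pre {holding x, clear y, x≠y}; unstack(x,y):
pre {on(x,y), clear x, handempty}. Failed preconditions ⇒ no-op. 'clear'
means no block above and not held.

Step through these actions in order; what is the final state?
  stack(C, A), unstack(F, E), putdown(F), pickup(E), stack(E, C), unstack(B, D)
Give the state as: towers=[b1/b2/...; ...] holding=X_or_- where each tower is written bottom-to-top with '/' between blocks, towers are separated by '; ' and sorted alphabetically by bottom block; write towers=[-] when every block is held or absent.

towers=[A/C/E; D; F] holding=B

step 1 (stack(C, A)): towers=[A/C; D/B; E/F] holding=-
step 2 (unstack(F, E)): towers=[A/C; D/B; E] holding=F
step 3 (putdown(F)): towers=[A/C; D/B; E; F] holding=-
step 4 (pickup(E)): towers=[A/C; D/B; F] holding=E
step 5 (stack(E, C)): towers=[A/C/E; D/B; F] holding=-
step 6 (unstack(B, D)): towers=[A/C/E; D; F] holding=B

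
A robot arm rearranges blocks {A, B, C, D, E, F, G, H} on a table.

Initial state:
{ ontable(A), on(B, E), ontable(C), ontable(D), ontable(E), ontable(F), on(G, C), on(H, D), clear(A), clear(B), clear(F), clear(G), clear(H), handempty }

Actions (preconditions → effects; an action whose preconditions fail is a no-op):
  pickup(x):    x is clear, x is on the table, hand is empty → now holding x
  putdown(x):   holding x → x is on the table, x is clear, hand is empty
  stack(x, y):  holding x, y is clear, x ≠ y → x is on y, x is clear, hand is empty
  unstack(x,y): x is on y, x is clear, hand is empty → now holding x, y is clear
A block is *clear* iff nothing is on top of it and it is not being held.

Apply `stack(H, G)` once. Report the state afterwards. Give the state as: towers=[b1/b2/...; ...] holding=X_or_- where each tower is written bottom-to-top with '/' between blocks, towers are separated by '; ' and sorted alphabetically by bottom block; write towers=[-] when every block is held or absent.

before: towers=[A; C/G; D/H; E/B; F] holding=-
pre[stack(H, G)]: holding(H) fail, clear(G) ok, H≠G ok
holding(H) unmet → stack(H, G) is a no-op
after:  towers=[A; C/G; D/H; E/B; F] holding=-

towers=[A; C/G; D/H; E/B; F] holding=-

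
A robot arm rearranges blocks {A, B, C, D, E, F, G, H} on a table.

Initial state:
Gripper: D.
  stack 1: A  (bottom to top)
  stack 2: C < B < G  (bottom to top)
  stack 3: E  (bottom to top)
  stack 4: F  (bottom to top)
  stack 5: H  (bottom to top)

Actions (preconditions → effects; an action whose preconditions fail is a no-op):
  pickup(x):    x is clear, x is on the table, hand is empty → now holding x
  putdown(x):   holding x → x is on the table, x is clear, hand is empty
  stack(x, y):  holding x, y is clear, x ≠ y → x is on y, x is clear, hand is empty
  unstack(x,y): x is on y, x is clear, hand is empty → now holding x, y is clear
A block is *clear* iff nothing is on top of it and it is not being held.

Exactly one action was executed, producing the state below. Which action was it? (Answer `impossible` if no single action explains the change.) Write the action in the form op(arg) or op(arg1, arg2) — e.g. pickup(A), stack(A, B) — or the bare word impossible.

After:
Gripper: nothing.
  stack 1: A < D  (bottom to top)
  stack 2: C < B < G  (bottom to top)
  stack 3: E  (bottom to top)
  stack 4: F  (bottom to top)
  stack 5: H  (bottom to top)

target: towers=[A/D; C/B/G; E; F; H] holding=-
        putdown(D) → towers=[A; C/B/G; D; E; F; H] holding=-
       stack(D, G) → towers=[A; C/B/G/D; E; F; H] holding=-
       stack(D, A) → towers=[A/D; C/B/G; E; F; H] holding=-  ← match
       stack(D, E) → towers=[A; C/B/G; E/D; F; H] holding=-
       stack(D, H) → towers=[A; C/B/G; E; F; H/D] holding=-
       stack(D, F) → towers=[A; C/B/G; E; F/D; H] holding=-

stack(D, A)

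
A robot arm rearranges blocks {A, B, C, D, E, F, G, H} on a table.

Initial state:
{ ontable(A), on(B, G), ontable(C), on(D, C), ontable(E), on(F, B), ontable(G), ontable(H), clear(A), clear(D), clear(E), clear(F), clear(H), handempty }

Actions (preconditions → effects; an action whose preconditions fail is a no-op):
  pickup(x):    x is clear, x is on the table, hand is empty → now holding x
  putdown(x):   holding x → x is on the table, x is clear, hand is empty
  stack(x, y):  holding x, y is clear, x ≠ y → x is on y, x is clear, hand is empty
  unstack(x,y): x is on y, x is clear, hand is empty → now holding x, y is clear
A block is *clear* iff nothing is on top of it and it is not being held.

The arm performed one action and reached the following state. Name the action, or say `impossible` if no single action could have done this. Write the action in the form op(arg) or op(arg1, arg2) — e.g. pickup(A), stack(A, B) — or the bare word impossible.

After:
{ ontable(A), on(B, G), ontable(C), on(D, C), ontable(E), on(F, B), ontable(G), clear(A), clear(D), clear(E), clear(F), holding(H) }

target: towers=[A; C/D; E; G/B/F] holding=H
         pickup(A) → towers=[C/D; E; G/B/F; H] holding=A
         pickup(E) → towers=[A; C/D; G/B/F; H] holding=E
         pickup(H) → towers=[A; C/D; E; G/B/F] holding=H  ← match
     unstack(F, B) → towers=[A; C/D; E; G/B; H] holding=F
     unstack(D, C) → towers=[A; C; E; G/B/F; H] holding=D

pickup(H)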